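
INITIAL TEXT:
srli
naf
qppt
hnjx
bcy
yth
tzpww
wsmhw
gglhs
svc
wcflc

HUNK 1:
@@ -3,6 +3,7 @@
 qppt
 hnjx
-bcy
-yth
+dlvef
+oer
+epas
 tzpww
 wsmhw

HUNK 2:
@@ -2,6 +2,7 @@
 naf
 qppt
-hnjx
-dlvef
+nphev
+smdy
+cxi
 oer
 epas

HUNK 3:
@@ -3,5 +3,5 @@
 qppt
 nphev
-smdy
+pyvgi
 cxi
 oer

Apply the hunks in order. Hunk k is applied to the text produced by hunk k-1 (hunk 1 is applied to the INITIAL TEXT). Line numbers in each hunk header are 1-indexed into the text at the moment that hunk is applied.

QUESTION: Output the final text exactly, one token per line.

Hunk 1: at line 3 remove [bcy,yth] add [dlvef,oer,epas] -> 12 lines: srli naf qppt hnjx dlvef oer epas tzpww wsmhw gglhs svc wcflc
Hunk 2: at line 2 remove [hnjx,dlvef] add [nphev,smdy,cxi] -> 13 lines: srli naf qppt nphev smdy cxi oer epas tzpww wsmhw gglhs svc wcflc
Hunk 3: at line 3 remove [smdy] add [pyvgi] -> 13 lines: srli naf qppt nphev pyvgi cxi oer epas tzpww wsmhw gglhs svc wcflc

Answer: srli
naf
qppt
nphev
pyvgi
cxi
oer
epas
tzpww
wsmhw
gglhs
svc
wcflc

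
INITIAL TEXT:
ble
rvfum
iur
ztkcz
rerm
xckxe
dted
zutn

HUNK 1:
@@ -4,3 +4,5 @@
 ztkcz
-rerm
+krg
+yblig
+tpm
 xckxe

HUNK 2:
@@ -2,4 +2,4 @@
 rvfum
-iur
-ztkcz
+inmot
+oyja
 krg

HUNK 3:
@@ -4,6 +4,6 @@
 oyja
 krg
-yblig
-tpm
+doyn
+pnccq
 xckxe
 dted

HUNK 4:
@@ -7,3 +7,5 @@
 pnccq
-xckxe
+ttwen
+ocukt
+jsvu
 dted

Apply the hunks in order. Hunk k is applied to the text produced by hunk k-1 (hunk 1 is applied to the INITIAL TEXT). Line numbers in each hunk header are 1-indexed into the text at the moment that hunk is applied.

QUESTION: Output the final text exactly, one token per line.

Answer: ble
rvfum
inmot
oyja
krg
doyn
pnccq
ttwen
ocukt
jsvu
dted
zutn

Derivation:
Hunk 1: at line 4 remove [rerm] add [krg,yblig,tpm] -> 10 lines: ble rvfum iur ztkcz krg yblig tpm xckxe dted zutn
Hunk 2: at line 2 remove [iur,ztkcz] add [inmot,oyja] -> 10 lines: ble rvfum inmot oyja krg yblig tpm xckxe dted zutn
Hunk 3: at line 4 remove [yblig,tpm] add [doyn,pnccq] -> 10 lines: ble rvfum inmot oyja krg doyn pnccq xckxe dted zutn
Hunk 4: at line 7 remove [xckxe] add [ttwen,ocukt,jsvu] -> 12 lines: ble rvfum inmot oyja krg doyn pnccq ttwen ocukt jsvu dted zutn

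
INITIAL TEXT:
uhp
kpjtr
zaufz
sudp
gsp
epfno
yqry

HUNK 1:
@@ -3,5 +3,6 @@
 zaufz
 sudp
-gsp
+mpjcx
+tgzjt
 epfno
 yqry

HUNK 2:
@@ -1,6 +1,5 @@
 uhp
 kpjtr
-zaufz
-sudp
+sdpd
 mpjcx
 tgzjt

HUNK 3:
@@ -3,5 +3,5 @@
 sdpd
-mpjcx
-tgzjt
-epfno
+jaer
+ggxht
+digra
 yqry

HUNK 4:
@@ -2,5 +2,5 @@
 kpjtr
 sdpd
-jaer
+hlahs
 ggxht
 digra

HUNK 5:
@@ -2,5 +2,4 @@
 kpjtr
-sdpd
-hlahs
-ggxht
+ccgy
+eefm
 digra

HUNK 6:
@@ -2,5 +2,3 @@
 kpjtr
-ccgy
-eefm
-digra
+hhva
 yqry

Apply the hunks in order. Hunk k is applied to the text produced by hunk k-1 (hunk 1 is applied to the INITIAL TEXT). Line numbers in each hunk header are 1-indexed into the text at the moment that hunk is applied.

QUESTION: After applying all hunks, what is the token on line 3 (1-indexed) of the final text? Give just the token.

Answer: hhva

Derivation:
Hunk 1: at line 3 remove [gsp] add [mpjcx,tgzjt] -> 8 lines: uhp kpjtr zaufz sudp mpjcx tgzjt epfno yqry
Hunk 2: at line 1 remove [zaufz,sudp] add [sdpd] -> 7 lines: uhp kpjtr sdpd mpjcx tgzjt epfno yqry
Hunk 3: at line 3 remove [mpjcx,tgzjt,epfno] add [jaer,ggxht,digra] -> 7 lines: uhp kpjtr sdpd jaer ggxht digra yqry
Hunk 4: at line 2 remove [jaer] add [hlahs] -> 7 lines: uhp kpjtr sdpd hlahs ggxht digra yqry
Hunk 5: at line 2 remove [sdpd,hlahs,ggxht] add [ccgy,eefm] -> 6 lines: uhp kpjtr ccgy eefm digra yqry
Hunk 6: at line 2 remove [ccgy,eefm,digra] add [hhva] -> 4 lines: uhp kpjtr hhva yqry
Final line 3: hhva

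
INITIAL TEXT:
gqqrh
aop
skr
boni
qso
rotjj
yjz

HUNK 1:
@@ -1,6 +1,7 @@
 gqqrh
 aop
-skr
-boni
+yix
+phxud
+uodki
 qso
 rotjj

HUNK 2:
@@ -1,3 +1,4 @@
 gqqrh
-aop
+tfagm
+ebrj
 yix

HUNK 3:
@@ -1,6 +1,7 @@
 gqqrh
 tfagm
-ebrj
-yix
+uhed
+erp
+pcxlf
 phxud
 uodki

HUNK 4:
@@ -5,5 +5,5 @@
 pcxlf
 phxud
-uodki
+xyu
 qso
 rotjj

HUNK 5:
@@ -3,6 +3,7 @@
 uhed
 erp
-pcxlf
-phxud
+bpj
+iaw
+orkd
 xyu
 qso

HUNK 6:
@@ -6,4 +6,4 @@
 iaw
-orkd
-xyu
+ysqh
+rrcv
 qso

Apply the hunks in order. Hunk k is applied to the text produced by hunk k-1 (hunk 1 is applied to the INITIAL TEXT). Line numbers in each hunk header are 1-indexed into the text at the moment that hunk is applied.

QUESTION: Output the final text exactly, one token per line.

Answer: gqqrh
tfagm
uhed
erp
bpj
iaw
ysqh
rrcv
qso
rotjj
yjz

Derivation:
Hunk 1: at line 1 remove [skr,boni] add [yix,phxud,uodki] -> 8 lines: gqqrh aop yix phxud uodki qso rotjj yjz
Hunk 2: at line 1 remove [aop] add [tfagm,ebrj] -> 9 lines: gqqrh tfagm ebrj yix phxud uodki qso rotjj yjz
Hunk 3: at line 1 remove [ebrj,yix] add [uhed,erp,pcxlf] -> 10 lines: gqqrh tfagm uhed erp pcxlf phxud uodki qso rotjj yjz
Hunk 4: at line 5 remove [uodki] add [xyu] -> 10 lines: gqqrh tfagm uhed erp pcxlf phxud xyu qso rotjj yjz
Hunk 5: at line 3 remove [pcxlf,phxud] add [bpj,iaw,orkd] -> 11 lines: gqqrh tfagm uhed erp bpj iaw orkd xyu qso rotjj yjz
Hunk 6: at line 6 remove [orkd,xyu] add [ysqh,rrcv] -> 11 lines: gqqrh tfagm uhed erp bpj iaw ysqh rrcv qso rotjj yjz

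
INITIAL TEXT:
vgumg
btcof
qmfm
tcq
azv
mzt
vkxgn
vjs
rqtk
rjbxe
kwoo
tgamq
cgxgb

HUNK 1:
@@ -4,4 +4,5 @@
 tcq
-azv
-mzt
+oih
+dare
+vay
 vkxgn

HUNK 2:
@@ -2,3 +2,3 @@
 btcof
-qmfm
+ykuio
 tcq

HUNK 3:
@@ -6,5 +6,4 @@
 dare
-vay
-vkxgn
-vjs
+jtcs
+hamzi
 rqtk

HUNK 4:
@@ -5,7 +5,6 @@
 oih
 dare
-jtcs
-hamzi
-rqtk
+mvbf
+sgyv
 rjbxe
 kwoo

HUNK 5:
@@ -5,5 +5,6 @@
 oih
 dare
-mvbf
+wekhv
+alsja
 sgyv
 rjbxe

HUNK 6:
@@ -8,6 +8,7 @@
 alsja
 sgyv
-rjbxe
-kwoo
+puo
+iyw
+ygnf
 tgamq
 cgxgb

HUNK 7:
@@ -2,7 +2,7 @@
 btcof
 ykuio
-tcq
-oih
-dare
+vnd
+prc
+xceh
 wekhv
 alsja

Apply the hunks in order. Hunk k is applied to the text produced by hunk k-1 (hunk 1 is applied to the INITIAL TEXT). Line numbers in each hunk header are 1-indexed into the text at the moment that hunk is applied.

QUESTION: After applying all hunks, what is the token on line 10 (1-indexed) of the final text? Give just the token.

Hunk 1: at line 4 remove [azv,mzt] add [oih,dare,vay] -> 14 lines: vgumg btcof qmfm tcq oih dare vay vkxgn vjs rqtk rjbxe kwoo tgamq cgxgb
Hunk 2: at line 2 remove [qmfm] add [ykuio] -> 14 lines: vgumg btcof ykuio tcq oih dare vay vkxgn vjs rqtk rjbxe kwoo tgamq cgxgb
Hunk 3: at line 6 remove [vay,vkxgn,vjs] add [jtcs,hamzi] -> 13 lines: vgumg btcof ykuio tcq oih dare jtcs hamzi rqtk rjbxe kwoo tgamq cgxgb
Hunk 4: at line 5 remove [jtcs,hamzi,rqtk] add [mvbf,sgyv] -> 12 lines: vgumg btcof ykuio tcq oih dare mvbf sgyv rjbxe kwoo tgamq cgxgb
Hunk 5: at line 5 remove [mvbf] add [wekhv,alsja] -> 13 lines: vgumg btcof ykuio tcq oih dare wekhv alsja sgyv rjbxe kwoo tgamq cgxgb
Hunk 6: at line 8 remove [rjbxe,kwoo] add [puo,iyw,ygnf] -> 14 lines: vgumg btcof ykuio tcq oih dare wekhv alsja sgyv puo iyw ygnf tgamq cgxgb
Hunk 7: at line 2 remove [tcq,oih,dare] add [vnd,prc,xceh] -> 14 lines: vgumg btcof ykuio vnd prc xceh wekhv alsja sgyv puo iyw ygnf tgamq cgxgb
Final line 10: puo

Answer: puo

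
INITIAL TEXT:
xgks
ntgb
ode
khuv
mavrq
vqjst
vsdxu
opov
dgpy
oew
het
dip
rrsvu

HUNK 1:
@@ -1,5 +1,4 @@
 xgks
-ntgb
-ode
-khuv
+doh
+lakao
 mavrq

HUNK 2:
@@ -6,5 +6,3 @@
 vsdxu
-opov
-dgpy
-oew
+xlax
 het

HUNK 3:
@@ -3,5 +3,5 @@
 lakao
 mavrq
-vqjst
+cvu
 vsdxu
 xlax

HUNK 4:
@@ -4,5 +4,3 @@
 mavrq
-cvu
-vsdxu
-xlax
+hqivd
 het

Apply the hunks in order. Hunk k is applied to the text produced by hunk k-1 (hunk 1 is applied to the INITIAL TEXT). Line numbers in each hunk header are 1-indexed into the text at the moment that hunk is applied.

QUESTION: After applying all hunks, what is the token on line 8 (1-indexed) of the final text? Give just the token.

Hunk 1: at line 1 remove [ntgb,ode,khuv] add [doh,lakao] -> 12 lines: xgks doh lakao mavrq vqjst vsdxu opov dgpy oew het dip rrsvu
Hunk 2: at line 6 remove [opov,dgpy,oew] add [xlax] -> 10 lines: xgks doh lakao mavrq vqjst vsdxu xlax het dip rrsvu
Hunk 3: at line 3 remove [vqjst] add [cvu] -> 10 lines: xgks doh lakao mavrq cvu vsdxu xlax het dip rrsvu
Hunk 4: at line 4 remove [cvu,vsdxu,xlax] add [hqivd] -> 8 lines: xgks doh lakao mavrq hqivd het dip rrsvu
Final line 8: rrsvu

Answer: rrsvu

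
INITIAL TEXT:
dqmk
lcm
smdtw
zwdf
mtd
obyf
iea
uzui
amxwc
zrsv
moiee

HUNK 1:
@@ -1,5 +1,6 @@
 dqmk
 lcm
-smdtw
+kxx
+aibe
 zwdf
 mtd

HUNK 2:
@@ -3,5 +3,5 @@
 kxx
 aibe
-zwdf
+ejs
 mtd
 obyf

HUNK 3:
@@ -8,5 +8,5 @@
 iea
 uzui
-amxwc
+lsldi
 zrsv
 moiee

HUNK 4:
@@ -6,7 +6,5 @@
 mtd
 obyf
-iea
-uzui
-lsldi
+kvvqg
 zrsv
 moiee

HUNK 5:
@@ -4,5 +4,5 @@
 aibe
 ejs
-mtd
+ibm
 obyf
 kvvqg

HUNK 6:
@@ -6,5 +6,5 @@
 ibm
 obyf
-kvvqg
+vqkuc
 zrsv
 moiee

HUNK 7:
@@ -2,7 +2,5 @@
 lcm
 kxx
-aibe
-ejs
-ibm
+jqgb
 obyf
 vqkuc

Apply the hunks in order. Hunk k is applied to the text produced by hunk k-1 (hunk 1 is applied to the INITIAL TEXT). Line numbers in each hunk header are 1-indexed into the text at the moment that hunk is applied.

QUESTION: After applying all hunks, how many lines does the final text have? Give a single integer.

Answer: 8

Derivation:
Hunk 1: at line 1 remove [smdtw] add [kxx,aibe] -> 12 lines: dqmk lcm kxx aibe zwdf mtd obyf iea uzui amxwc zrsv moiee
Hunk 2: at line 3 remove [zwdf] add [ejs] -> 12 lines: dqmk lcm kxx aibe ejs mtd obyf iea uzui amxwc zrsv moiee
Hunk 3: at line 8 remove [amxwc] add [lsldi] -> 12 lines: dqmk lcm kxx aibe ejs mtd obyf iea uzui lsldi zrsv moiee
Hunk 4: at line 6 remove [iea,uzui,lsldi] add [kvvqg] -> 10 lines: dqmk lcm kxx aibe ejs mtd obyf kvvqg zrsv moiee
Hunk 5: at line 4 remove [mtd] add [ibm] -> 10 lines: dqmk lcm kxx aibe ejs ibm obyf kvvqg zrsv moiee
Hunk 6: at line 6 remove [kvvqg] add [vqkuc] -> 10 lines: dqmk lcm kxx aibe ejs ibm obyf vqkuc zrsv moiee
Hunk 7: at line 2 remove [aibe,ejs,ibm] add [jqgb] -> 8 lines: dqmk lcm kxx jqgb obyf vqkuc zrsv moiee
Final line count: 8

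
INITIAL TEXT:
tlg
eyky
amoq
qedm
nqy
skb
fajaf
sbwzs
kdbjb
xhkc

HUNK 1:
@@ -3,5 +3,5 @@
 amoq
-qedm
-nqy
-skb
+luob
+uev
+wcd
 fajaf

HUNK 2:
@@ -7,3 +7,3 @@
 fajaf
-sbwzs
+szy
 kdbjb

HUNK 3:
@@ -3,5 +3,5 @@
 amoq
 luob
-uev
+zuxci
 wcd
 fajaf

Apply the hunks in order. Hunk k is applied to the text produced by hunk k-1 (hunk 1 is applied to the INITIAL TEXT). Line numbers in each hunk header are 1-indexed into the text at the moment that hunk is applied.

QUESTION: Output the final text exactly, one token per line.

Answer: tlg
eyky
amoq
luob
zuxci
wcd
fajaf
szy
kdbjb
xhkc

Derivation:
Hunk 1: at line 3 remove [qedm,nqy,skb] add [luob,uev,wcd] -> 10 lines: tlg eyky amoq luob uev wcd fajaf sbwzs kdbjb xhkc
Hunk 2: at line 7 remove [sbwzs] add [szy] -> 10 lines: tlg eyky amoq luob uev wcd fajaf szy kdbjb xhkc
Hunk 3: at line 3 remove [uev] add [zuxci] -> 10 lines: tlg eyky amoq luob zuxci wcd fajaf szy kdbjb xhkc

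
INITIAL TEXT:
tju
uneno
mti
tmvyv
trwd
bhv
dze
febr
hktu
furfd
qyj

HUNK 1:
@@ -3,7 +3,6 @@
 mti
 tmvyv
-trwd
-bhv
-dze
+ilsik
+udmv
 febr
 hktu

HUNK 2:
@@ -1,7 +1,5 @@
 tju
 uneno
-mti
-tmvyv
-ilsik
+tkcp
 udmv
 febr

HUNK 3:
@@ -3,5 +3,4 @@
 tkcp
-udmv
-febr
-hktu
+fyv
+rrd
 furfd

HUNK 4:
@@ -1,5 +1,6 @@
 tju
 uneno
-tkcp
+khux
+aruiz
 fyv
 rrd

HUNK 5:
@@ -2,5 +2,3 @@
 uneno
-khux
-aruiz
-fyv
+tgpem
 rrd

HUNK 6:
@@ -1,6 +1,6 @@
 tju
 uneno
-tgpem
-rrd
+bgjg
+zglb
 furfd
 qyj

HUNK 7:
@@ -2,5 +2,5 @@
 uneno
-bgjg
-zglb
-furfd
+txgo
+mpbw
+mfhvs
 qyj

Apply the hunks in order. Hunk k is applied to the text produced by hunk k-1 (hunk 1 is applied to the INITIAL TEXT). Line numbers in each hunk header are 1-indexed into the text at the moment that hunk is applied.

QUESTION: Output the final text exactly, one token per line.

Hunk 1: at line 3 remove [trwd,bhv,dze] add [ilsik,udmv] -> 10 lines: tju uneno mti tmvyv ilsik udmv febr hktu furfd qyj
Hunk 2: at line 1 remove [mti,tmvyv,ilsik] add [tkcp] -> 8 lines: tju uneno tkcp udmv febr hktu furfd qyj
Hunk 3: at line 3 remove [udmv,febr,hktu] add [fyv,rrd] -> 7 lines: tju uneno tkcp fyv rrd furfd qyj
Hunk 4: at line 1 remove [tkcp] add [khux,aruiz] -> 8 lines: tju uneno khux aruiz fyv rrd furfd qyj
Hunk 5: at line 2 remove [khux,aruiz,fyv] add [tgpem] -> 6 lines: tju uneno tgpem rrd furfd qyj
Hunk 6: at line 1 remove [tgpem,rrd] add [bgjg,zglb] -> 6 lines: tju uneno bgjg zglb furfd qyj
Hunk 7: at line 2 remove [bgjg,zglb,furfd] add [txgo,mpbw,mfhvs] -> 6 lines: tju uneno txgo mpbw mfhvs qyj

Answer: tju
uneno
txgo
mpbw
mfhvs
qyj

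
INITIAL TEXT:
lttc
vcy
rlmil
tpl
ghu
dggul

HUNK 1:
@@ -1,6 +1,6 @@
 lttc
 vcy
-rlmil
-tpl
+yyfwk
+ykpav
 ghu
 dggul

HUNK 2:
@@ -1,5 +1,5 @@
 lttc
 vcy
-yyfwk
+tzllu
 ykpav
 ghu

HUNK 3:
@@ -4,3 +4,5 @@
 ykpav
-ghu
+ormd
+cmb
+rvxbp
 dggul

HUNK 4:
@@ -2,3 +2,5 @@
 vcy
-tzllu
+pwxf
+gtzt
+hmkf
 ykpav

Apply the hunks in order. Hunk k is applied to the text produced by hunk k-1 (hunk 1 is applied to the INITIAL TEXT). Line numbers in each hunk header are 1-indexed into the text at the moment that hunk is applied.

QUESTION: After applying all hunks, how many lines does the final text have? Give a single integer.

Hunk 1: at line 1 remove [rlmil,tpl] add [yyfwk,ykpav] -> 6 lines: lttc vcy yyfwk ykpav ghu dggul
Hunk 2: at line 1 remove [yyfwk] add [tzllu] -> 6 lines: lttc vcy tzllu ykpav ghu dggul
Hunk 3: at line 4 remove [ghu] add [ormd,cmb,rvxbp] -> 8 lines: lttc vcy tzllu ykpav ormd cmb rvxbp dggul
Hunk 4: at line 2 remove [tzllu] add [pwxf,gtzt,hmkf] -> 10 lines: lttc vcy pwxf gtzt hmkf ykpav ormd cmb rvxbp dggul
Final line count: 10

Answer: 10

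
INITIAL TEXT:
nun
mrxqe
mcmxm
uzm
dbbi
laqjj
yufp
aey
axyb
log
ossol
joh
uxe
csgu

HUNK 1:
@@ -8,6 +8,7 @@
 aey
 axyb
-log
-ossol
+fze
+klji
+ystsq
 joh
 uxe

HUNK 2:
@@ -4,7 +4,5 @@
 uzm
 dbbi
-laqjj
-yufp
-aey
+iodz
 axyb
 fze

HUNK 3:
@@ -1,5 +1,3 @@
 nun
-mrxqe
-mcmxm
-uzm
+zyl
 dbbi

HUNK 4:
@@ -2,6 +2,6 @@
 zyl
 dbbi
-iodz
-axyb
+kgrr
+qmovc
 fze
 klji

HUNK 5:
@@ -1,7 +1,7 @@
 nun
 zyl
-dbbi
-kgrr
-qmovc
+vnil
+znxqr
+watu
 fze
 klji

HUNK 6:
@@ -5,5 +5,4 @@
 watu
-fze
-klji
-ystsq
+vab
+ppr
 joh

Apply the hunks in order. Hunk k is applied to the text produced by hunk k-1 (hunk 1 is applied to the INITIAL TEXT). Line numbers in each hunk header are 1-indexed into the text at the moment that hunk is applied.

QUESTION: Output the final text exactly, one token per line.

Hunk 1: at line 8 remove [log,ossol] add [fze,klji,ystsq] -> 15 lines: nun mrxqe mcmxm uzm dbbi laqjj yufp aey axyb fze klji ystsq joh uxe csgu
Hunk 2: at line 4 remove [laqjj,yufp,aey] add [iodz] -> 13 lines: nun mrxqe mcmxm uzm dbbi iodz axyb fze klji ystsq joh uxe csgu
Hunk 3: at line 1 remove [mrxqe,mcmxm,uzm] add [zyl] -> 11 lines: nun zyl dbbi iodz axyb fze klji ystsq joh uxe csgu
Hunk 4: at line 2 remove [iodz,axyb] add [kgrr,qmovc] -> 11 lines: nun zyl dbbi kgrr qmovc fze klji ystsq joh uxe csgu
Hunk 5: at line 1 remove [dbbi,kgrr,qmovc] add [vnil,znxqr,watu] -> 11 lines: nun zyl vnil znxqr watu fze klji ystsq joh uxe csgu
Hunk 6: at line 5 remove [fze,klji,ystsq] add [vab,ppr] -> 10 lines: nun zyl vnil znxqr watu vab ppr joh uxe csgu

Answer: nun
zyl
vnil
znxqr
watu
vab
ppr
joh
uxe
csgu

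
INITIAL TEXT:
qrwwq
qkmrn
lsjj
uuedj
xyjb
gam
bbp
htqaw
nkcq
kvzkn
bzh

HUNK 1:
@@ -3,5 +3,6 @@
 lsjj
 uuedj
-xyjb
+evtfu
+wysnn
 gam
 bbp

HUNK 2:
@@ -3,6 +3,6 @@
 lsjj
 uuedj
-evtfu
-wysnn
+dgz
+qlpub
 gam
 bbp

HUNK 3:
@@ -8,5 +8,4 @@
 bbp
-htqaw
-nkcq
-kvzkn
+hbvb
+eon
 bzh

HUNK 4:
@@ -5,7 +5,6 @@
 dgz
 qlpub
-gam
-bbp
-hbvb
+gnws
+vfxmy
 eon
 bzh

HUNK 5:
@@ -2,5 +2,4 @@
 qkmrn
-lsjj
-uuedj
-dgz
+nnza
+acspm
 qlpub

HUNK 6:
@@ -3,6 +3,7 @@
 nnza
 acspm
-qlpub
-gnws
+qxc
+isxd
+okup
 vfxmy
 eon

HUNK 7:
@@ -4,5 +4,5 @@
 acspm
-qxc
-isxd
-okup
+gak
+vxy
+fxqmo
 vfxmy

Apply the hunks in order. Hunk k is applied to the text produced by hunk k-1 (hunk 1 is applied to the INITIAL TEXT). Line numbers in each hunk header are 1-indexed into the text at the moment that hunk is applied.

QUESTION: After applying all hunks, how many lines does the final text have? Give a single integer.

Answer: 10

Derivation:
Hunk 1: at line 3 remove [xyjb] add [evtfu,wysnn] -> 12 lines: qrwwq qkmrn lsjj uuedj evtfu wysnn gam bbp htqaw nkcq kvzkn bzh
Hunk 2: at line 3 remove [evtfu,wysnn] add [dgz,qlpub] -> 12 lines: qrwwq qkmrn lsjj uuedj dgz qlpub gam bbp htqaw nkcq kvzkn bzh
Hunk 3: at line 8 remove [htqaw,nkcq,kvzkn] add [hbvb,eon] -> 11 lines: qrwwq qkmrn lsjj uuedj dgz qlpub gam bbp hbvb eon bzh
Hunk 4: at line 5 remove [gam,bbp,hbvb] add [gnws,vfxmy] -> 10 lines: qrwwq qkmrn lsjj uuedj dgz qlpub gnws vfxmy eon bzh
Hunk 5: at line 2 remove [lsjj,uuedj,dgz] add [nnza,acspm] -> 9 lines: qrwwq qkmrn nnza acspm qlpub gnws vfxmy eon bzh
Hunk 6: at line 3 remove [qlpub,gnws] add [qxc,isxd,okup] -> 10 lines: qrwwq qkmrn nnza acspm qxc isxd okup vfxmy eon bzh
Hunk 7: at line 4 remove [qxc,isxd,okup] add [gak,vxy,fxqmo] -> 10 lines: qrwwq qkmrn nnza acspm gak vxy fxqmo vfxmy eon bzh
Final line count: 10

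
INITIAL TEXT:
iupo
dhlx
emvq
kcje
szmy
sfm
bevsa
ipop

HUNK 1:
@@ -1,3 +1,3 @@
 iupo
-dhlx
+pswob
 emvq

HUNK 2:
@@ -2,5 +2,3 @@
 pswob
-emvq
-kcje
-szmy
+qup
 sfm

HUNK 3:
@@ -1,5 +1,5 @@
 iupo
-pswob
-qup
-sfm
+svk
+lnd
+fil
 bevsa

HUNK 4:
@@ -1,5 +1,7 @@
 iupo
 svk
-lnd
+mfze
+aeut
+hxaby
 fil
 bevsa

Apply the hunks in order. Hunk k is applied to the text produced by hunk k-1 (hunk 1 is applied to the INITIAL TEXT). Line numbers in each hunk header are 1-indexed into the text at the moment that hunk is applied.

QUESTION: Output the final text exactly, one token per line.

Answer: iupo
svk
mfze
aeut
hxaby
fil
bevsa
ipop

Derivation:
Hunk 1: at line 1 remove [dhlx] add [pswob] -> 8 lines: iupo pswob emvq kcje szmy sfm bevsa ipop
Hunk 2: at line 2 remove [emvq,kcje,szmy] add [qup] -> 6 lines: iupo pswob qup sfm bevsa ipop
Hunk 3: at line 1 remove [pswob,qup,sfm] add [svk,lnd,fil] -> 6 lines: iupo svk lnd fil bevsa ipop
Hunk 4: at line 1 remove [lnd] add [mfze,aeut,hxaby] -> 8 lines: iupo svk mfze aeut hxaby fil bevsa ipop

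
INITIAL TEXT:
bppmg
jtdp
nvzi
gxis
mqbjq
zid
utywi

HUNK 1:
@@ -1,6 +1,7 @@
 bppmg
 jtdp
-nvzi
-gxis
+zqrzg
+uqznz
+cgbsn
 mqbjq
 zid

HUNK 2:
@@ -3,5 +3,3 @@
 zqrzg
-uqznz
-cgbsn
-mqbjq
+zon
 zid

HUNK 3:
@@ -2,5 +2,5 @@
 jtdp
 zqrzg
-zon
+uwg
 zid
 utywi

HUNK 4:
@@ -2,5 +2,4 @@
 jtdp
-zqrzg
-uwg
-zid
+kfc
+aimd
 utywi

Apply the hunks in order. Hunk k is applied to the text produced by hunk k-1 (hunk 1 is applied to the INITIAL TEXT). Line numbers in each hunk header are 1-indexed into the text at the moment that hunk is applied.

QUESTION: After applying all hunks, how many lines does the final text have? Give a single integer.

Answer: 5

Derivation:
Hunk 1: at line 1 remove [nvzi,gxis] add [zqrzg,uqznz,cgbsn] -> 8 lines: bppmg jtdp zqrzg uqznz cgbsn mqbjq zid utywi
Hunk 2: at line 3 remove [uqznz,cgbsn,mqbjq] add [zon] -> 6 lines: bppmg jtdp zqrzg zon zid utywi
Hunk 3: at line 2 remove [zon] add [uwg] -> 6 lines: bppmg jtdp zqrzg uwg zid utywi
Hunk 4: at line 2 remove [zqrzg,uwg,zid] add [kfc,aimd] -> 5 lines: bppmg jtdp kfc aimd utywi
Final line count: 5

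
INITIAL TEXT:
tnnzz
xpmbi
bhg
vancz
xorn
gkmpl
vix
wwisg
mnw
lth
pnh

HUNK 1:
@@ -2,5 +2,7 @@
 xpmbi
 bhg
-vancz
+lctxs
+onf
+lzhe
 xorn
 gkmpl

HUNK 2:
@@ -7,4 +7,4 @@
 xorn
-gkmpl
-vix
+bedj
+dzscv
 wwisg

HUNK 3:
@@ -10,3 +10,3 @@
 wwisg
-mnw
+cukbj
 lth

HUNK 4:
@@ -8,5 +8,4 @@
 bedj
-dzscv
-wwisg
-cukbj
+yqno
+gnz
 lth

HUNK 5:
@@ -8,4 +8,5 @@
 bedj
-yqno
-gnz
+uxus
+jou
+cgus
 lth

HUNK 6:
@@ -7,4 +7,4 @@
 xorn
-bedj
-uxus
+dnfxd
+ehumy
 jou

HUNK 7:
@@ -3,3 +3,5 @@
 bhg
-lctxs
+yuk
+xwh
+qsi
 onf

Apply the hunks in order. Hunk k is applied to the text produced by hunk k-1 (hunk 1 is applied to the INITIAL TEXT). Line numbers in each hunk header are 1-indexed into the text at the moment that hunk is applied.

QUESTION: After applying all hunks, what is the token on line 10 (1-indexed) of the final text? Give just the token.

Hunk 1: at line 2 remove [vancz] add [lctxs,onf,lzhe] -> 13 lines: tnnzz xpmbi bhg lctxs onf lzhe xorn gkmpl vix wwisg mnw lth pnh
Hunk 2: at line 7 remove [gkmpl,vix] add [bedj,dzscv] -> 13 lines: tnnzz xpmbi bhg lctxs onf lzhe xorn bedj dzscv wwisg mnw lth pnh
Hunk 3: at line 10 remove [mnw] add [cukbj] -> 13 lines: tnnzz xpmbi bhg lctxs onf lzhe xorn bedj dzscv wwisg cukbj lth pnh
Hunk 4: at line 8 remove [dzscv,wwisg,cukbj] add [yqno,gnz] -> 12 lines: tnnzz xpmbi bhg lctxs onf lzhe xorn bedj yqno gnz lth pnh
Hunk 5: at line 8 remove [yqno,gnz] add [uxus,jou,cgus] -> 13 lines: tnnzz xpmbi bhg lctxs onf lzhe xorn bedj uxus jou cgus lth pnh
Hunk 6: at line 7 remove [bedj,uxus] add [dnfxd,ehumy] -> 13 lines: tnnzz xpmbi bhg lctxs onf lzhe xorn dnfxd ehumy jou cgus lth pnh
Hunk 7: at line 3 remove [lctxs] add [yuk,xwh,qsi] -> 15 lines: tnnzz xpmbi bhg yuk xwh qsi onf lzhe xorn dnfxd ehumy jou cgus lth pnh
Final line 10: dnfxd

Answer: dnfxd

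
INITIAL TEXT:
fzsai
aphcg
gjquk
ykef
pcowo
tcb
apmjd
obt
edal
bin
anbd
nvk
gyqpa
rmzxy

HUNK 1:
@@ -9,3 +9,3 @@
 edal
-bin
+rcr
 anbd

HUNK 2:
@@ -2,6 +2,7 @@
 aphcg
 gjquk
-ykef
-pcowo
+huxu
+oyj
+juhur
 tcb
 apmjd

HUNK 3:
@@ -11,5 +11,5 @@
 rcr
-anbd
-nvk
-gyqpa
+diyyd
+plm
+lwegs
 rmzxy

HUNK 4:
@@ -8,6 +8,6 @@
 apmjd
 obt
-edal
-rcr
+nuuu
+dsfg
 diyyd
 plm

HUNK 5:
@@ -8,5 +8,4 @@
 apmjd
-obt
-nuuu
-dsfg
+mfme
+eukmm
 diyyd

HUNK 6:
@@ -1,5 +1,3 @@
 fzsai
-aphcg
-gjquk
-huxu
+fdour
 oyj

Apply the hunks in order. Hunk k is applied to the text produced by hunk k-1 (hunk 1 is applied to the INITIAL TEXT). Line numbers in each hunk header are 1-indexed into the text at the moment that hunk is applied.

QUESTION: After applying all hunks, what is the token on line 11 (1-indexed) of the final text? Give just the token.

Answer: lwegs

Derivation:
Hunk 1: at line 9 remove [bin] add [rcr] -> 14 lines: fzsai aphcg gjquk ykef pcowo tcb apmjd obt edal rcr anbd nvk gyqpa rmzxy
Hunk 2: at line 2 remove [ykef,pcowo] add [huxu,oyj,juhur] -> 15 lines: fzsai aphcg gjquk huxu oyj juhur tcb apmjd obt edal rcr anbd nvk gyqpa rmzxy
Hunk 3: at line 11 remove [anbd,nvk,gyqpa] add [diyyd,plm,lwegs] -> 15 lines: fzsai aphcg gjquk huxu oyj juhur tcb apmjd obt edal rcr diyyd plm lwegs rmzxy
Hunk 4: at line 8 remove [edal,rcr] add [nuuu,dsfg] -> 15 lines: fzsai aphcg gjquk huxu oyj juhur tcb apmjd obt nuuu dsfg diyyd plm lwegs rmzxy
Hunk 5: at line 8 remove [obt,nuuu,dsfg] add [mfme,eukmm] -> 14 lines: fzsai aphcg gjquk huxu oyj juhur tcb apmjd mfme eukmm diyyd plm lwegs rmzxy
Hunk 6: at line 1 remove [aphcg,gjquk,huxu] add [fdour] -> 12 lines: fzsai fdour oyj juhur tcb apmjd mfme eukmm diyyd plm lwegs rmzxy
Final line 11: lwegs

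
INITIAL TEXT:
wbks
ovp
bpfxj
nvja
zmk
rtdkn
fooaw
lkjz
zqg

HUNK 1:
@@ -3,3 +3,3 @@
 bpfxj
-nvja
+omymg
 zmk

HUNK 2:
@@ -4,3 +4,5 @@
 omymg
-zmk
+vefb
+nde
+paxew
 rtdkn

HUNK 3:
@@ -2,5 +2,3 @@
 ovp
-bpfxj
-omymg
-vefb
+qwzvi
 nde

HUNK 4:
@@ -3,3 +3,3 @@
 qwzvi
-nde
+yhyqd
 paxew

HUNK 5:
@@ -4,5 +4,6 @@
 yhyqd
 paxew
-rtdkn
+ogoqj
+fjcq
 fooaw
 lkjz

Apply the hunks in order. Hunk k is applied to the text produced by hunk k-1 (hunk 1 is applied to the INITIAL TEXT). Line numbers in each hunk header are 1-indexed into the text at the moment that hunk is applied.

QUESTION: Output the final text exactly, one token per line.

Hunk 1: at line 3 remove [nvja] add [omymg] -> 9 lines: wbks ovp bpfxj omymg zmk rtdkn fooaw lkjz zqg
Hunk 2: at line 4 remove [zmk] add [vefb,nde,paxew] -> 11 lines: wbks ovp bpfxj omymg vefb nde paxew rtdkn fooaw lkjz zqg
Hunk 3: at line 2 remove [bpfxj,omymg,vefb] add [qwzvi] -> 9 lines: wbks ovp qwzvi nde paxew rtdkn fooaw lkjz zqg
Hunk 4: at line 3 remove [nde] add [yhyqd] -> 9 lines: wbks ovp qwzvi yhyqd paxew rtdkn fooaw lkjz zqg
Hunk 5: at line 4 remove [rtdkn] add [ogoqj,fjcq] -> 10 lines: wbks ovp qwzvi yhyqd paxew ogoqj fjcq fooaw lkjz zqg

Answer: wbks
ovp
qwzvi
yhyqd
paxew
ogoqj
fjcq
fooaw
lkjz
zqg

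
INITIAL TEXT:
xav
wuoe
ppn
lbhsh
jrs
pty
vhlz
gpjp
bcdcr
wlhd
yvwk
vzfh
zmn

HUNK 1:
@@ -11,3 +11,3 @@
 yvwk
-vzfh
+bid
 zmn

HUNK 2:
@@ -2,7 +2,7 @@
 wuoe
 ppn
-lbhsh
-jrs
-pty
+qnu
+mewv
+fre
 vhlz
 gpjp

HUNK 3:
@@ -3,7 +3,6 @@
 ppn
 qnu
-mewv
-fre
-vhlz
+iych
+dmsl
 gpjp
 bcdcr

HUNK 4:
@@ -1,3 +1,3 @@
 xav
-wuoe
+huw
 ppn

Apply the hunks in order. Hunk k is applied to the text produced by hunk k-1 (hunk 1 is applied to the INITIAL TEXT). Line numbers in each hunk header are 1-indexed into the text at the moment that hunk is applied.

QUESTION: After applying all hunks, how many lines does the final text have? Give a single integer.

Answer: 12

Derivation:
Hunk 1: at line 11 remove [vzfh] add [bid] -> 13 lines: xav wuoe ppn lbhsh jrs pty vhlz gpjp bcdcr wlhd yvwk bid zmn
Hunk 2: at line 2 remove [lbhsh,jrs,pty] add [qnu,mewv,fre] -> 13 lines: xav wuoe ppn qnu mewv fre vhlz gpjp bcdcr wlhd yvwk bid zmn
Hunk 3: at line 3 remove [mewv,fre,vhlz] add [iych,dmsl] -> 12 lines: xav wuoe ppn qnu iych dmsl gpjp bcdcr wlhd yvwk bid zmn
Hunk 4: at line 1 remove [wuoe] add [huw] -> 12 lines: xav huw ppn qnu iych dmsl gpjp bcdcr wlhd yvwk bid zmn
Final line count: 12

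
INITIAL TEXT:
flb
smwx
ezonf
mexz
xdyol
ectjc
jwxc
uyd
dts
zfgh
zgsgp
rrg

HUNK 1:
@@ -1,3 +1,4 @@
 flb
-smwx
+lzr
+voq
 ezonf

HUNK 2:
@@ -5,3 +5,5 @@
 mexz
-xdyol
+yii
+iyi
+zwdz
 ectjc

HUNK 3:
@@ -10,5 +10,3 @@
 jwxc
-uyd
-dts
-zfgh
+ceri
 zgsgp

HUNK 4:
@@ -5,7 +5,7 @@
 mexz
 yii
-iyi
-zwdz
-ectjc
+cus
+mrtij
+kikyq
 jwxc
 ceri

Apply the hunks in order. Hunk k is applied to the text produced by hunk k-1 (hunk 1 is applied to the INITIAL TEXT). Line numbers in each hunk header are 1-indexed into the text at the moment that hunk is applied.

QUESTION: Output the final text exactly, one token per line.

Hunk 1: at line 1 remove [smwx] add [lzr,voq] -> 13 lines: flb lzr voq ezonf mexz xdyol ectjc jwxc uyd dts zfgh zgsgp rrg
Hunk 2: at line 5 remove [xdyol] add [yii,iyi,zwdz] -> 15 lines: flb lzr voq ezonf mexz yii iyi zwdz ectjc jwxc uyd dts zfgh zgsgp rrg
Hunk 3: at line 10 remove [uyd,dts,zfgh] add [ceri] -> 13 lines: flb lzr voq ezonf mexz yii iyi zwdz ectjc jwxc ceri zgsgp rrg
Hunk 4: at line 5 remove [iyi,zwdz,ectjc] add [cus,mrtij,kikyq] -> 13 lines: flb lzr voq ezonf mexz yii cus mrtij kikyq jwxc ceri zgsgp rrg

Answer: flb
lzr
voq
ezonf
mexz
yii
cus
mrtij
kikyq
jwxc
ceri
zgsgp
rrg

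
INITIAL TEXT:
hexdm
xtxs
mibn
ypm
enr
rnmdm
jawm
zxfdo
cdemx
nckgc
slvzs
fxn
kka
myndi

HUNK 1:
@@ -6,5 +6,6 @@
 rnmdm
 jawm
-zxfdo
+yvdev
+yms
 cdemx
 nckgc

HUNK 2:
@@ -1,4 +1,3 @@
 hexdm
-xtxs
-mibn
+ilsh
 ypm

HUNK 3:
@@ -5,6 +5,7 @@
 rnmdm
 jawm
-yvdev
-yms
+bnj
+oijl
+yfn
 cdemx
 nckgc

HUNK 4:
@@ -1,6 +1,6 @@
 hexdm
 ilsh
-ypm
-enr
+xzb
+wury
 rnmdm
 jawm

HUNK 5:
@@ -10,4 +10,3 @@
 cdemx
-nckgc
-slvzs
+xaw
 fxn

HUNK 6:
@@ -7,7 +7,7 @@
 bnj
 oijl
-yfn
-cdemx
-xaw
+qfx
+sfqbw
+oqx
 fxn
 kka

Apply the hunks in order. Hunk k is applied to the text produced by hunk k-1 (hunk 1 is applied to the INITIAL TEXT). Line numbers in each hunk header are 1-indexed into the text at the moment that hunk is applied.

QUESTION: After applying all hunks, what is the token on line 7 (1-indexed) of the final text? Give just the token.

Hunk 1: at line 6 remove [zxfdo] add [yvdev,yms] -> 15 lines: hexdm xtxs mibn ypm enr rnmdm jawm yvdev yms cdemx nckgc slvzs fxn kka myndi
Hunk 2: at line 1 remove [xtxs,mibn] add [ilsh] -> 14 lines: hexdm ilsh ypm enr rnmdm jawm yvdev yms cdemx nckgc slvzs fxn kka myndi
Hunk 3: at line 5 remove [yvdev,yms] add [bnj,oijl,yfn] -> 15 lines: hexdm ilsh ypm enr rnmdm jawm bnj oijl yfn cdemx nckgc slvzs fxn kka myndi
Hunk 4: at line 1 remove [ypm,enr] add [xzb,wury] -> 15 lines: hexdm ilsh xzb wury rnmdm jawm bnj oijl yfn cdemx nckgc slvzs fxn kka myndi
Hunk 5: at line 10 remove [nckgc,slvzs] add [xaw] -> 14 lines: hexdm ilsh xzb wury rnmdm jawm bnj oijl yfn cdemx xaw fxn kka myndi
Hunk 6: at line 7 remove [yfn,cdemx,xaw] add [qfx,sfqbw,oqx] -> 14 lines: hexdm ilsh xzb wury rnmdm jawm bnj oijl qfx sfqbw oqx fxn kka myndi
Final line 7: bnj

Answer: bnj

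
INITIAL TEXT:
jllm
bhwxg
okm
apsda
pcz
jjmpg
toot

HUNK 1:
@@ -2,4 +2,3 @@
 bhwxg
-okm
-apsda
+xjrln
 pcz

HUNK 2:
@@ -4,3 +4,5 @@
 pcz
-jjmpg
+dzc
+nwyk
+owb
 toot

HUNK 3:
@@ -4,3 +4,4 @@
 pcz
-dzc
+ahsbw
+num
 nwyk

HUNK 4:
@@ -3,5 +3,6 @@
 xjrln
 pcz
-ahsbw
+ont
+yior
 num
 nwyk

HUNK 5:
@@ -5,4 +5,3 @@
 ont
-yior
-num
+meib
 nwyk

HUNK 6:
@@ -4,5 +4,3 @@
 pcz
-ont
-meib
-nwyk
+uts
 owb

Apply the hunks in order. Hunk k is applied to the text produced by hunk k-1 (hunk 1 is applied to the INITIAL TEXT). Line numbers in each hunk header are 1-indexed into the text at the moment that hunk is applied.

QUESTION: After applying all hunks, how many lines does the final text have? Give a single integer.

Hunk 1: at line 2 remove [okm,apsda] add [xjrln] -> 6 lines: jllm bhwxg xjrln pcz jjmpg toot
Hunk 2: at line 4 remove [jjmpg] add [dzc,nwyk,owb] -> 8 lines: jllm bhwxg xjrln pcz dzc nwyk owb toot
Hunk 3: at line 4 remove [dzc] add [ahsbw,num] -> 9 lines: jllm bhwxg xjrln pcz ahsbw num nwyk owb toot
Hunk 4: at line 3 remove [ahsbw] add [ont,yior] -> 10 lines: jllm bhwxg xjrln pcz ont yior num nwyk owb toot
Hunk 5: at line 5 remove [yior,num] add [meib] -> 9 lines: jllm bhwxg xjrln pcz ont meib nwyk owb toot
Hunk 6: at line 4 remove [ont,meib,nwyk] add [uts] -> 7 lines: jllm bhwxg xjrln pcz uts owb toot
Final line count: 7

Answer: 7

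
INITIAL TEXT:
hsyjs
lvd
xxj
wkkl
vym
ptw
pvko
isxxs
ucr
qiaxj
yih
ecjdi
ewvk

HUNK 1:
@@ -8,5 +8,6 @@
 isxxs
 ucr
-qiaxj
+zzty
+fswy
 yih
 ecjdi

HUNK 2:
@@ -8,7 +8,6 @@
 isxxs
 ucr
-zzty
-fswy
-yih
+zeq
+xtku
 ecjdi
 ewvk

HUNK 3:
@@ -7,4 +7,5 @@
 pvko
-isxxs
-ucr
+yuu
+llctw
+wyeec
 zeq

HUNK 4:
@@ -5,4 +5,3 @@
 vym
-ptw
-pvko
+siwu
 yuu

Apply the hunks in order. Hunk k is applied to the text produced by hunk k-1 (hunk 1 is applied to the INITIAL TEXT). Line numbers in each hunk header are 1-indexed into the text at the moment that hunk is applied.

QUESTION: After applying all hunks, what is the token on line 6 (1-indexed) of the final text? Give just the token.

Answer: siwu

Derivation:
Hunk 1: at line 8 remove [qiaxj] add [zzty,fswy] -> 14 lines: hsyjs lvd xxj wkkl vym ptw pvko isxxs ucr zzty fswy yih ecjdi ewvk
Hunk 2: at line 8 remove [zzty,fswy,yih] add [zeq,xtku] -> 13 lines: hsyjs lvd xxj wkkl vym ptw pvko isxxs ucr zeq xtku ecjdi ewvk
Hunk 3: at line 7 remove [isxxs,ucr] add [yuu,llctw,wyeec] -> 14 lines: hsyjs lvd xxj wkkl vym ptw pvko yuu llctw wyeec zeq xtku ecjdi ewvk
Hunk 4: at line 5 remove [ptw,pvko] add [siwu] -> 13 lines: hsyjs lvd xxj wkkl vym siwu yuu llctw wyeec zeq xtku ecjdi ewvk
Final line 6: siwu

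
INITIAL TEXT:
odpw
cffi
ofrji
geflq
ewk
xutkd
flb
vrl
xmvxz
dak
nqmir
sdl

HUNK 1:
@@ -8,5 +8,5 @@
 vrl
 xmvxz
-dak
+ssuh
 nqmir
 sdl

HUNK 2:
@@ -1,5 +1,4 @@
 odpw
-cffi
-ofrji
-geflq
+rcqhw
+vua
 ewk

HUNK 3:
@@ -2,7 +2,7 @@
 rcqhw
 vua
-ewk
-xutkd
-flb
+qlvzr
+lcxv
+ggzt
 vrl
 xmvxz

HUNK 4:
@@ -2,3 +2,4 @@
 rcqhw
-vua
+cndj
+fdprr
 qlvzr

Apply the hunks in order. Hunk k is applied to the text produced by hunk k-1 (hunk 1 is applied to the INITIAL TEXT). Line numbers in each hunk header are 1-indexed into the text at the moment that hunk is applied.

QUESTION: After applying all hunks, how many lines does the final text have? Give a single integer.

Hunk 1: at line 8 remove [dak] add [ssuh] -> 12 lines: odpw cffi ofrji geflq ewk xutkd flb vrl xmvxz ssuh nqmir sdl
Hunk 2: at line 1 remove [cffi,ofrji,geflq] add [rcqhw,vua] -> 11 lines: odpw rcqhw vua ewk xutkd flb vrl xmvxz ssuh nqmir sdl
Hunk 3: at line 2 remove [ewk,xutkd,flb] add [qlvzr,lcxv,ggzt] -> 11 lines: odpw rcqhw vua qlvzr lcxv ggzt vrl xmvxz ssuh nqmir sdl
Hunk 4: at line 2 remove [vua] add [cndj,fdprr] -> 12 lines: odpw rcqhw cndj fdprr qlvzr lcxv ggzt vrl xmvxz ssuh nqmir sdl
Final line count: 12

Answer: 12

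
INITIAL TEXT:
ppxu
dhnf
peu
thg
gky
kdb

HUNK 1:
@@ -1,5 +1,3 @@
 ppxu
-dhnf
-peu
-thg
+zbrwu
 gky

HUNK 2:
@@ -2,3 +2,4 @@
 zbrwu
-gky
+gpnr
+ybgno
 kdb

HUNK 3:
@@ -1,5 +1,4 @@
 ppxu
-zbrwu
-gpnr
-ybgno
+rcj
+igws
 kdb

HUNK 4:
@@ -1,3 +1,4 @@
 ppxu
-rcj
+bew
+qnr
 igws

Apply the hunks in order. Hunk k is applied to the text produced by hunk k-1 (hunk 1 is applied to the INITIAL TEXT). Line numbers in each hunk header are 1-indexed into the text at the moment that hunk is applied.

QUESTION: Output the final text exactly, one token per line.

Hunk 1: at line 1 remove [dhnf,peu,thg] add [zbrwu] -> 4 lines: ppxu zbrwu gky kdb
Hunk 2: at line 2 remove [gky] add [gpnr,ybgno] -> 5 lines: ppxu zbrwu gpnr ybgno kdb
Hunk 3: at line 1 remove [zbrwu,gpnr,ybgno] add [rcj,igws] -> 4 lines: ppxu rcj igws kdb
Hunk 4: at line 1 remove [rcj] add [bew,qnr] -> 5 lines: ppxu bew qnr igws kdb

Answer: ppxu
bew
qnr
igws
kdb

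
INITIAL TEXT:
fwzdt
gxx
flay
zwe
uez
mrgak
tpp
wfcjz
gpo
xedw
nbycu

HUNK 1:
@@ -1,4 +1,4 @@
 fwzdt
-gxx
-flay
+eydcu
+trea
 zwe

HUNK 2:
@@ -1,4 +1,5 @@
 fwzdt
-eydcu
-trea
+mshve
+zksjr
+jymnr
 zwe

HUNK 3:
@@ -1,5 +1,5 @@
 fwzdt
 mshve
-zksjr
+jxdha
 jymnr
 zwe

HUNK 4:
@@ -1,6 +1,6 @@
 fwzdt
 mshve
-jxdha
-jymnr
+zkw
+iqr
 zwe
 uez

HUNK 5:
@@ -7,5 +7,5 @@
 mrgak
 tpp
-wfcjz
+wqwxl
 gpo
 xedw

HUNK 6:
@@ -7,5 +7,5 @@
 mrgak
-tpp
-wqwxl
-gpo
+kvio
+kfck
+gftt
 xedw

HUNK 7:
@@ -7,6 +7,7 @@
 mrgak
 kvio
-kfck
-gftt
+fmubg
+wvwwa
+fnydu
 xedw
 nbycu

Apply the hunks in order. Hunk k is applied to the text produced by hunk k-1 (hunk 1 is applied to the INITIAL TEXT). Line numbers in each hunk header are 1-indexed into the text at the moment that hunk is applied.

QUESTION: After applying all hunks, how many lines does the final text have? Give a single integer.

Answer: 13

Derivation:
Hunk 1: at line 1 remove [gxx,flay] add [eydcu,trea] -> 11 lines: fwzdt eydcu trea zwe uez mrgak tpp wfcjz gpo xedw nbycu
Hunk 2: at line 1 remove [eydcu,trea] add [mshve,zksjr,jymnr] -> 12 lines: fwzdt mshve zksjr jymnr zwe uez mrgak tpp wfcjz gpo xedw nbycu
Hunk 3: at line 1 remove [zksjr] add [jxdha] -> 12 lines: fwzdt mshve jxdha jymnr zwe uez mrgak tpp wfcjz gpo xedw nbycu
Hunk 4: at line 1 remove [jxdha,jymnr] add [zkw,iqr] -> 12 lines: fwzdt mshve zkw iqr zwe uez mrgak tpp wfcjz gpo xedw nbycu
Hunk 5: at line 7 remove [wfcjz] add [wqwxl] -> 12 lines: fwzdt mshve zkw iqr zwe uez mrgak tpp wqwxl gpo xedw nbycu
Hunk 6: at line 7 remove [tpp,wqwxl,gpo] add [kvio,kfck,gftt] -> 12 lines: fwzdt mshve zkw iqr zwe uez mrgak kvio kfck gftt xedw nbycu
Hunk 7: at line 7 remove [kfck,gftt] add [fmubg,wvwwa,fnydu] -> 13 lines: fwzdt mshve zkw iqr zwe uez mrgak kvio fmubg wvwwa fnydu xedw nbycu
Final line count: 13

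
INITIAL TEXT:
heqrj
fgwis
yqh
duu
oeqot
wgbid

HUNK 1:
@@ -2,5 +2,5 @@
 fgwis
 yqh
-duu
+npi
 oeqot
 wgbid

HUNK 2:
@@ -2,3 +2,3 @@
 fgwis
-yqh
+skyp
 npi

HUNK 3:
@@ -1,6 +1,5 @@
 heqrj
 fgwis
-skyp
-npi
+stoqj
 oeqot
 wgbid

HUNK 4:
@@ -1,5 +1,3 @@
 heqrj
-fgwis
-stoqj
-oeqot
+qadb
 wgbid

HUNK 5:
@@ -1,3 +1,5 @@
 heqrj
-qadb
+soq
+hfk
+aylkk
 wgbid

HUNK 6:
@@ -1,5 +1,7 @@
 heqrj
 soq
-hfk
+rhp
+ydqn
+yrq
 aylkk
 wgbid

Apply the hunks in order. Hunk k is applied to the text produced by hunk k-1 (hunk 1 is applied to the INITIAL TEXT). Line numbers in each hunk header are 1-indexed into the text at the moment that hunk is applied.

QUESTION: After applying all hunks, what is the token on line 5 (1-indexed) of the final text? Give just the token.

Hunk 1: at line 2 remove [duu] add [npi] -> 6 lines: heqrj fgwis yqh npi oeqot wgbid
Hunk 2: at line 2 remove [yqh] add [skyp] -> 6 lines: heqrj fgwis skyp npi oeqot wgbid
Hunk 3: at line 1 remove [skyp,npi] add [stoqj] -> 5 lines: heqrj fgwis stoqj oeqot wgbid
Hunk 4: at line 1 remove [fgwis,stoqj,oeqot] add [qadb] -> 3 lines: heqrj qadb wgbid
Hunk 5: at line 1 remove [qadb] add [soq,hfk,aylkk] -> 5 lines: heqrj soq hfk aylkk wgbid
Hunk 6: at line 1 remove [hfk] add [rhp,ydqn,yrq] -> 7 lines: heqrj soq rhp ydqn yrq aylkk wgbid
Final line 5: yrq

Answer: yrq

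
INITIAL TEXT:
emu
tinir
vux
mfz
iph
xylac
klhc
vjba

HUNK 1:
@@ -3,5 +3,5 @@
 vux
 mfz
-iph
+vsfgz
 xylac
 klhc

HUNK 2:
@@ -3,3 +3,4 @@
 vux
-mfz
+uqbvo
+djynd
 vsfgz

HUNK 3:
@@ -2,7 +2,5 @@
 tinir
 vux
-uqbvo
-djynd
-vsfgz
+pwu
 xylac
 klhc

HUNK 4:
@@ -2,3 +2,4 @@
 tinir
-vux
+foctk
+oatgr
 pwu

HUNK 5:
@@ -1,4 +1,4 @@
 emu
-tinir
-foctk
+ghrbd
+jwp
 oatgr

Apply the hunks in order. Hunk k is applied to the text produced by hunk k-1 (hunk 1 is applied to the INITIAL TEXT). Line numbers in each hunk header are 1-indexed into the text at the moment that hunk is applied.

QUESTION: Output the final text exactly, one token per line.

Hunk 1: at line 3 remove [iph] add [vsfgz] -> 8 lines: emu tinir vux mfz vsfgz xylac klhc vjba
Hunk 2: at line 3 remove [mfz] add [uqbvo,djynd] -> 9 lines: emu tinir vux uqbvo djynd vsfgz xylac klhc vjba
Hunk 3: at line 2 remove [uqbvo,djynd,vsfgz] add [pwu] -> 7 lines: emu tinir vux pwu xylac klhc vjba
Hunk 4: at line 2 remove [vux] add [foctk,oatgr] -> 8 lines: emu tinir foctk oatgr pwu xylac klhc vjba
Hunk 5: at line 1 remove [tinir,foctk] add [ghrbd,jwp] -> 8 lines: emu ghrbd jwp oatgr pwu xylac klhc vjba

Answer: emu
ghrbd
jwp
oatgr
pwu
xylac
klhc
vjba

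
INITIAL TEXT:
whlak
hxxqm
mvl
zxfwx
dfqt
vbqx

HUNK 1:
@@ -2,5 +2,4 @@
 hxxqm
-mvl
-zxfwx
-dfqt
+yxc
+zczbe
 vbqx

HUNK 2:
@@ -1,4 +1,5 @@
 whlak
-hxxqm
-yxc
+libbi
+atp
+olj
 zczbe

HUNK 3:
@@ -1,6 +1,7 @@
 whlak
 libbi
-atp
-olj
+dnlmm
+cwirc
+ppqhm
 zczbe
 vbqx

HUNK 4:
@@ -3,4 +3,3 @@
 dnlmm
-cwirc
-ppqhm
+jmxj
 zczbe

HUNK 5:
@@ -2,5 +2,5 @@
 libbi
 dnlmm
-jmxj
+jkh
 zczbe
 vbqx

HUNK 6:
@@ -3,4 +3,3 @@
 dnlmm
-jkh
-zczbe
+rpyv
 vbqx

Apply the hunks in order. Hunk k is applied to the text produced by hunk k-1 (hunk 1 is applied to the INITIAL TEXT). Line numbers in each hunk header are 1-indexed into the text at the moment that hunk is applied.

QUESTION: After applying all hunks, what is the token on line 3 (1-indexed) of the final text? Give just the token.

Hunk 1: at line 2 remove [mvl,zxfwx,dfqt] add [yxc,zczbe] -> 5 lines: whlak hxxqm yxc zczbe vbqx
Hunk 2: at line 1 remove [hxxqm,yxc] add [libbi,atp,olj] -> 6 lines: whlak libbi atp olj zczbe vbqx
Hunk 3: at line 1 remove [atp,olj] add [dnlmm,cwirc,ppqhm] -> 7 lines: whlak libbi dnlmm cwirc ppqhm zczbe vbqx
Hunk 4: at line 3 remove [cwirc,ppqhm] add [jmxj] -> 6 lines: whlak libbi dnlmm jmxj zczbe vbqx
Hunk 5: at line 2 remove [jmxj] add [jkh] -> 6 lines: whlak libbi dnlmm jkh zczbe vbqx
Hunk 6: at line 3 remove [jkh,zczbe] add [rpyv] -> 5 lines: whlak libbi dnlmm rpyv vbqx
Final line 3: dnlmm

Answer: dnlmm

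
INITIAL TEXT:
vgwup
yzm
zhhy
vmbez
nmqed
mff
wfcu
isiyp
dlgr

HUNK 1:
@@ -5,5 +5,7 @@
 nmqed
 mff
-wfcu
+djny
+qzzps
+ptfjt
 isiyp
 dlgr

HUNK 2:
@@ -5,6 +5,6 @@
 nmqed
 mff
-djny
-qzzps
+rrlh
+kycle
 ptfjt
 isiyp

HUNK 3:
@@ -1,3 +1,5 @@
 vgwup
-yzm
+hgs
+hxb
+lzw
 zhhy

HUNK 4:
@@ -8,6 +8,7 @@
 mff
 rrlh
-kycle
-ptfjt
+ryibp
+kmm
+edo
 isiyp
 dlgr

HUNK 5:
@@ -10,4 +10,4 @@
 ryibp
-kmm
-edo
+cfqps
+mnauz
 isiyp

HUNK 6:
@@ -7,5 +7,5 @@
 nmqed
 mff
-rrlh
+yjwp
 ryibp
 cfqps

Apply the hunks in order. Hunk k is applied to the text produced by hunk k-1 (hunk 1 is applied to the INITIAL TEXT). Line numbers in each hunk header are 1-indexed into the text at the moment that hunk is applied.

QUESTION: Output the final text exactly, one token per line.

Answer: vgwup
hgs
hxb
lzw
zhhy
vmbez
nmqed
mff
yjwp
ryibp
cfqps
mnauz
isiyp
dlgr

Derivation:
Hunk 1: at line 5 remove [wfcu] add [djny,qzzps,ptfjt] -> 11 lines: vgwup yzm zhhy vmbez nmqed mff djny qzzps ptfjt isiyp dlgr
Hunk 2: at line 5 remove [djny,qzzps] add [rrlh,kycle] -> 11 lines: vgwup yzm zhhy vmbez nmqed mff rrlh kycle ptfjt isiyp dlgr
Hunk 3: at line 1 remove [yzm] add [hgs,hxb,lzw] -> 13 lines: vgwup hgs hxb lzw zhhy vmbez nmqed mff rrlh kycle ptfjt isiyp dlgr
Hunk 4: at line 8 remove [kycle,ptfjt] add [ryibp,kmm,edo] -> 14 lines: vgwup hgs hxb lzw zhhy vmbez nmqed mff rrlh ryibp kmm edo isiyp dlgr
Hunk 5: at line 10 remove [kmm,edo] add [cfqps,mnauz] -> 14 lines: vgwup hgs hxb lzw zhhy vmbez nmqed mff rrlh ryibp cfqps mnauz isiyp dlgr
Hunk 6: at line 7 remove [rrlh] add [yjwp] -> 14 lines: vgwup hgs hxb lzw zhhy vmbez nmqed mff yjwp ryibp cfqps mnauz isiyp dlgr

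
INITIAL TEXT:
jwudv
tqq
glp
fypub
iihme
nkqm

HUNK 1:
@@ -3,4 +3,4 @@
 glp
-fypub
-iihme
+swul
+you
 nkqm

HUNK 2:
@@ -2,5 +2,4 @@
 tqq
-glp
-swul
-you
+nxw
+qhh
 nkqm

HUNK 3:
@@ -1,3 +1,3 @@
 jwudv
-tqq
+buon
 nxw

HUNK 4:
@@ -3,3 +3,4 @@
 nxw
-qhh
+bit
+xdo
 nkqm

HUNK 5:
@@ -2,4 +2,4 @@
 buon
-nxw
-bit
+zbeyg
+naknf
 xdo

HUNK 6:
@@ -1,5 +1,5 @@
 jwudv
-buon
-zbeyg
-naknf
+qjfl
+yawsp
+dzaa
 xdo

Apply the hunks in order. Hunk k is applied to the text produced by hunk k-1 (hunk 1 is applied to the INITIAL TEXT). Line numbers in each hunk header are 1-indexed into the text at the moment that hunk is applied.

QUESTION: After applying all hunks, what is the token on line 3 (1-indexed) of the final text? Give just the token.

Answer: yawsp

Derivation:
Hunk 1: at line 3 remove [fypub,iihme] add [swul,you] -> 6 lines: jwudv tqq glp swul you nkqm
Hunk 2: at line 2 remove [glp,swul,you] add [nxw,qhh] -> 5 lines: jwudv tqq nxw qhh nkqm
Hunk 3: at line 1 remove [tqq] add [buon] -> 5 lines: jwudv buon nxw qhh nkqm
Hunk 4: at line 3 remove [qhh] add [bit,xdo] -> 6 lines: jwudv buon nxw bit xdo nkqm
Hunk 5: at line 2 remove [nxw,bit] add [zbeyg,naknf] -> 6 lines: jwudv buon zbeyg naknf xdo nkqm
Hunk 6: at line 1 remove [buon,zbeyg,naknf] add [qjfl,yawsp,dzaa] -> 6 lines: jwudv qjfl yawsp dzaa xdo nkqm
Final line 3: yawsp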